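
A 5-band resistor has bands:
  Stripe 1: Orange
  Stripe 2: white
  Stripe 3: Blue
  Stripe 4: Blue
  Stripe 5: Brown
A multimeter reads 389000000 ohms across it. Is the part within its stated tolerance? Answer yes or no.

Orange → 3 (first significant figure)
White → 9 (second significant figure)
Blue → 6 (third significant figure)
Blue → ×10^6 multiplier
Brown → ±1% tolerance
396 × 1000000 = 396000000 Ω
Allowed range: 392040000 Ω to 399960000 Ω.
389000000 ohms lies outside that range.

no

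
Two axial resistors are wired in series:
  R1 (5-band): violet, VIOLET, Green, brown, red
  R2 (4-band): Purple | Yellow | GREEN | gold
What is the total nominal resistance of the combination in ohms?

7407750 Ω

R1: violet, violet, green → 775; brown ×10 → 7750 Ω.
R2: violet, yellow → 74; green ×10^5 → 7400000 Ω.
Series: 7750 + 7400000 = 7407750 Ω.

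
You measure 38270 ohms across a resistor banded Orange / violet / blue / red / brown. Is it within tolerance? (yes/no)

no

Orange → 3 (first significant figure)
Violet → 7 (second significant figure)
Blue → 6 (third significant figure)
Red → ×10^2 multiplier
Brown → ±1% tolerance
376 × 100 = 37600 Ω
Allowed range: 37224 Ω to 37976 Ω.
38270 ohms lies outside that range.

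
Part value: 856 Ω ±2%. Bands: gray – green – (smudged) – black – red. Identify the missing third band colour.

blue

856 Ω = 856 × 10^0.
The third band gives digit 6 of the significand, and 6 is blue.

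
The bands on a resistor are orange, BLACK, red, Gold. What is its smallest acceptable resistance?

2850 Ω

Orange → 3 (first significant figure)
Black → 0 (second significant figure)
Red → ×10^2 multiplier
Gold → ±5% tolerance
30 × 100 = 3000 Ω
Smallest = 3000 × (1 − 5/100) = 2850 Ω.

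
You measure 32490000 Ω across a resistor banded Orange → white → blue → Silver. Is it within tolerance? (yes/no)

Orange → 3 (first significant figure)
White → 9 (second significant figure)
Blue → ×10^6 multiplier
Silver → ±10% tolerance
39 × 1000000 = 39000000 Ω
Allowed range: 35100000 Ω to 42900000 Ω.
32490000 Ω lies outside that range.

no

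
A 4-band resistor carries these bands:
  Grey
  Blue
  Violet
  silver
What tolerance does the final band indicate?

The last band, silver, is the tolerance band.
Silver corresponds to ±10%.

±10%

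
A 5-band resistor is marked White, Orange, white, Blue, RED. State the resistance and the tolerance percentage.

White → 9 (first significant figure)
Orange → 3 (second significant figure)
White → 9 (third significant figure)
Blue → ×10^6 multiplier
Red → ±2% tolerance
939 × 1000000 = 939000000 Ω

939000000 Ω ±2%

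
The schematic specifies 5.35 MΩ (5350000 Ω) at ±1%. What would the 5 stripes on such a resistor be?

5350000 Ω = 535 × 10^4.
5 → green
3 → orange
5 → green
Multiplier 10^4 → yellow.
±1% tolerance → brown.

green, orange, green, yellow, brown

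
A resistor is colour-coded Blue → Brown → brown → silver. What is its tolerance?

The last band, silver, is the tolerance band.
Silver corresponds to ±10%.

±10%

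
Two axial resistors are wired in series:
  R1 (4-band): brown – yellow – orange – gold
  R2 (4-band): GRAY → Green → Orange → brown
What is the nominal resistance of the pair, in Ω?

99000 Ω

R1: brown, yellow → 14; orange ×10^3 → 14000 Ω.
R2: grey, green → 85; orange ×10^3 → 85000 Ω.
Series: 14000 + 85000 = 99000 Ω.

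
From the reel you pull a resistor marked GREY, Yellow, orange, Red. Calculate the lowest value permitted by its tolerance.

82320 Ω

Grey → 8 (first significant figure)
Yellow → 4 (second significant figure)
Orange → ×10^3 multiplier
Red → ±2% tolerance
84 × 1000 = 84000 Ω
Lowest = 84000 × (1 − 2/100) = 82320 Ω.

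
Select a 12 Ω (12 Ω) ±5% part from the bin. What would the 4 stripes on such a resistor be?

brown, red, black, gold

12 Ω = 12 × 10^0.
1 → brown
2 → red
Multiplier 10^0 → black.
±5% tolerance → gold.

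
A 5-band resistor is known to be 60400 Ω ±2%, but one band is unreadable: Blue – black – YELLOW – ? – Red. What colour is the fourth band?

60400 Ω = 604 × 10^2.
The fourth band is the multiplier, 10^2, which is red.

red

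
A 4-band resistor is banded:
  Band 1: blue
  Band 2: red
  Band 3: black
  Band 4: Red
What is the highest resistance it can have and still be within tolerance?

Blue → 6 (first significant figure)
Red → 2 (second significant figure)
Black → ×1 multiplier
Red → ±2% tolerance
62 × 1 = 62 Ω
Highest = 62 × (1 + 2/100) = 63.24 Ω.

63.24 Ω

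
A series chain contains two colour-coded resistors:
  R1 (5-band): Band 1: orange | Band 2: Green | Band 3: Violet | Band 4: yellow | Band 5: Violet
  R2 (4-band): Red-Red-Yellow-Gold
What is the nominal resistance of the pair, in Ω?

R1: orange, green, violet → 357; yellow ×10^4 → 3570000 Ω.
R2: red, red → 22; yellow ×10^4 → 220000 Ω.
Series: 3570000 + 220000 = 3790000 Ω.

3790000 Ω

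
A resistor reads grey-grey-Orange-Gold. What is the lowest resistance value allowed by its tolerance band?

Grey → 8 (first significant figure)
Grey → 8 (second significant figure)
Orange → ×10^3 multiplier
Gold → ±5% tolerance
88 × 1000 = 88000 Ω
Lowest = 88000 × (1 − 5/100) = 83600 Ω.

83600 Ω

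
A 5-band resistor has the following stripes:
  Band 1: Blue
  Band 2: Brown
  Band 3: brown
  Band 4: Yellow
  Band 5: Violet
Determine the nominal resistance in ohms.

Blue → 6 (first significant figure)
Brown → 1 (second significant figure)
Brown → 1 (third significant figure)
Yellow → ×10^4 multiplier
611 × 10000 = 6110000 Ω

6110000 Ω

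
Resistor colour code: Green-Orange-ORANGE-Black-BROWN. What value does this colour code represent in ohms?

533 Ω

Green → 5 (first significant figure)
Orange → 3 (second significant figure)
Orange → 3 (third significant figure)
Black → ×1 multiplier
533 × 1 = 533 Ω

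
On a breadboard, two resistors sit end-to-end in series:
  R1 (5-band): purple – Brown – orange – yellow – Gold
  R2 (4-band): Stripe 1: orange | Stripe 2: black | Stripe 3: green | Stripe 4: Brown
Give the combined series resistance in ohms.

10130000 Ω

R1: violet, brown, orange → 713; yellow ×10^4 → 7130000 Ω.
R2: orange, black → 30; green ×10^5 → 3000000 Ω.
Series: 7130000 + 3000000 = 10130000 Ω.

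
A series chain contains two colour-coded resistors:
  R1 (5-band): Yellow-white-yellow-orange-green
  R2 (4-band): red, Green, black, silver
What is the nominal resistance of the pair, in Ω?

494025 Ω

R1: yellow, white, yellow → 494; orange ×10^3 → 494000 Ω.
R2: red, green → 25; black ×1 → 25 Ω.
Series: 494000 + 25 = 494025 Ω.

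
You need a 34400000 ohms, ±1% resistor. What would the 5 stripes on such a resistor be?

34400000 Ω = 344 × 10^5.
3 → orange
4 → yellow
4 → yellow
Multiplier 10^5 → green.
±1% tolerance → brown.

orange, yellow, yellow, green, brown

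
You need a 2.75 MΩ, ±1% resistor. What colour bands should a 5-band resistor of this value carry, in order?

red, violet, green, yellow, brown

2750000 Ω = 275 × 10^4.
2 → red
7 → violet
5 → green
Multiplier 10^4 → yellow.
±1% tolerance → brown.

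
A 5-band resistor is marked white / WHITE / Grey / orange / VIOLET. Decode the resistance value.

White → 9 (first significant figure)
White → 9 (second significant figure)
Grey → 8 (third significant figure)
Orange → ×10^3 multiplier
998 × 1000 = 998000 Ω

998000 Ω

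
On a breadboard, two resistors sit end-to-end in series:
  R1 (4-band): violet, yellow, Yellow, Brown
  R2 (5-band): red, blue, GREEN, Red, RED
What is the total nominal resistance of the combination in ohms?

R1: violet, yellow → 74; yellow ×10^4 → 740000 Ω.
R2: red, blue, green → 265; red ×10^2 → 26500 Ω.
Series: 740000 + 26500 = 766500 Ω.

766500 Ω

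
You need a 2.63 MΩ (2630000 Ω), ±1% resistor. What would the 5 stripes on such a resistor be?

2630000 Ω = 263 × 10^4.
2 → red
6 → blue
3 → orange
Multiplier 10^4 → yellow.
±1% tolerance → brown.

red, blue, orange, yellow, brown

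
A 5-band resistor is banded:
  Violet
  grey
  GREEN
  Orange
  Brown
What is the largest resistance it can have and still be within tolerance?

792850 Ω

Violet → 7 (first significant figure)
Grey → 8 (second significant figure)
Green → 5 (third significant figure)
Orange → ×10^3 multiplier
Brown → ±1% tolerance
785 × 1000 = 785000 Ω
Largest = 785000 × (1 + 1/100) = 792850 Ω.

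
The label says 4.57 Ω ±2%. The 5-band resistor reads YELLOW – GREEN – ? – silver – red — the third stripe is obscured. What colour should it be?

violet

4.57 Ω = 457 × 10^-2.
The third band gives digit 7 of the significand, and 7 is violet.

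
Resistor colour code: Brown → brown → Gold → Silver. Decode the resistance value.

1.1 Ω

Brown → 1 (first significant figure)
Brown → 1 (second significant figure)
Gold → ×0.1 multiplier
11 × 0.1 = 1.1 Ω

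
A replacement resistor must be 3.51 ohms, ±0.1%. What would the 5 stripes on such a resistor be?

orange, green, brown, silver, violet

3.51 Ω = 351 × 10^-2.
3 → orange
5 → green
1 → brown
Multiplier 10^-2 → silver.
±0.1% tolerance → violet.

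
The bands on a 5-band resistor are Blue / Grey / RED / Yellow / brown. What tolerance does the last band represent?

The last band, brown, is the tolerance band.
Brown corresponds to ±1%.

±1%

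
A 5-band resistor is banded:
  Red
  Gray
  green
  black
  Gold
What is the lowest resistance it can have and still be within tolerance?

Red → 2 (first significant figure)
Grey → 8 (second significant figure)
Green → 5 (third significant figure)
Black → ×1 multiplier
Gold → ±5% tolerance
285 × 1 = 285 Ω
Lowest = 285 × (1 − 5/100) = 270.75 Ω.

270.75 Ω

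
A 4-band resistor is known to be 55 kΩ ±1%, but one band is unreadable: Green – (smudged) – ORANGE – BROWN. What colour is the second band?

green

55000 Ω = 55 × 10^3.
The second band gives digit 5 of the significand, and 5 is green.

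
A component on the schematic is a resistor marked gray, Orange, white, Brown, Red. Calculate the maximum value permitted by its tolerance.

Grey → 8 (first significant figure)
Orange → 3 (second significant figure)
White → 9 (third significant figure)
Brown → ×10 multiplier
Red → ±2% tolerance
839 × 10 = 8390 Ω
Maximum = 8390 × (1 + 2/100) = 8557.8 Ω.

8557.8 Ω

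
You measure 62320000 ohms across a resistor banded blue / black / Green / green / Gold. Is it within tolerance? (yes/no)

Blue → 6 (first significant figure)
Black → 0 (second significant figure)
Green → 5 (third significant figure)
Green → ×10^5 multiplier
Gold → ±5% tolerance
605 × 100000 = 60500000 Ω
Allowed range: 57475000 Ω to 63525000 Ω.
62320000 ohms lies inside that range.

yes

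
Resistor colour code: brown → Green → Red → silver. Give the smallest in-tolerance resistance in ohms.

1350 Ω

Brown → 1 (first significant figure)
Green → 5 (second significant figure)
Red → ×10^2 multiplier
Silver → ±10% tolerance
15 × 100 = 1500 Ω
Smallest = 1500 × (1 − 10/100) = 1350 Ω.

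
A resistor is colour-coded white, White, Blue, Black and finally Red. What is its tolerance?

±2%

The last band, red, is the tolerance band.
Red corresponds to ±2%.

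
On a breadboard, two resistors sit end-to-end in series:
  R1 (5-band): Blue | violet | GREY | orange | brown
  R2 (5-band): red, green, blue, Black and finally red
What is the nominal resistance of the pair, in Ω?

R1: blue, violet, grey → 678; orange ×10^3 → 678000 Ω.
R2: red, green, blue → 256; black ×1 → 256 Ω.
Series: 678000 + 256 = 678256 Ω.

678256 Ω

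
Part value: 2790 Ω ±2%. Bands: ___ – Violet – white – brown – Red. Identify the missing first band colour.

red

2790 Ω = 279 × 10^1.
The first band gives digit 2 of the significand, and 2 is red.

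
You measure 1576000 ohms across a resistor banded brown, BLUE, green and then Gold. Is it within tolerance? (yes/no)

Brown → 1 (first significant figure)
Blue → 6 (second significant figure)
Green → ×10^5 multiplier
Gold → ±5% tolerance
16 × 100000 = 1600000 Ω
Allowed range: 1520000 Ω to 1680000 Ω.
1576000 ohms lies inside that range.

yes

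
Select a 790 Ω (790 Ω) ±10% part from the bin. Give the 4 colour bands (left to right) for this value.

790 Ω = 79 × 10^1.
7 → violet
9 → white
Multiplier 10^1 → brown.
±10% tolerance → silver.

violet, white, brown, silver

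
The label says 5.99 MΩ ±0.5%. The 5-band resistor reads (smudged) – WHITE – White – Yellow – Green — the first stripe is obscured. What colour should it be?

green

5990000 Ω = 599 × 10^4.
The first band gives digit 5 of the significand, and 5 is green.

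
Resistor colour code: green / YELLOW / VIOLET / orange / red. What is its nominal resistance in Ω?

547000 Ω

Green → 5 (first significant figure)
Yellow → 4 (second significant figure)
Violet → 7 (third significant figure)
Orange → ×10^3 multiplier
547 × 1000 = 547000 Ω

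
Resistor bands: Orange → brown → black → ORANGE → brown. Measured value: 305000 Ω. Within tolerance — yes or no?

Orange → 3 (first significant figure)
Brown → 1 (second significant figure)
Black → 0 (third significant figure)
Orange → ×10^3 multiplier
Brown → ±1% tolerance
310 × 1000 = 310000 Ω
Allowed range: 306900 Ω to 313100 Ω.
305000 Ω lies outside that range.

no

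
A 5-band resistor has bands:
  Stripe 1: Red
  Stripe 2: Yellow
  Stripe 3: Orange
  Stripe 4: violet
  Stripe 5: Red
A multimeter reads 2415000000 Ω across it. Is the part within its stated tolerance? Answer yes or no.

Red → 2 (first significant figure)
Yellow → 4 (second significant figure)
Orange → 3 (third significant figure)
Violet → ×10^7 multiplier
Red → ±2% tolerance
243 × 10000000 = 2430000000 Ω
Allowed range: 2381400000 Ω to 2478600000 Ω.
2415000000 Ω lies inside that range.

yes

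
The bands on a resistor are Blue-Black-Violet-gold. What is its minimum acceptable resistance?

Blue → 6 (first significant figure)
Black → 0 (second significant figure)
Violet → ×10^7 multiplier
Gold → ±5% tolerance
60 × 10000000 = 600000000 Ω
Minimum = 600000000 × (1 − 5/100) = 570000000 Ω.

570000000 Ω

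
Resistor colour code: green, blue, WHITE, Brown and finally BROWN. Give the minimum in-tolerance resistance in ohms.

5633.1 Ω

Green → 5 (first significant figure)
Blue → 6 (second significant figure)
White → 9 (third significant figure)
Brown → ×10 multiplier
Brown → ±1% tolerance
569 × 10 = 5690 Ω
Minimum = 5690 × (1 − 1/100) = 5633.1 Ω.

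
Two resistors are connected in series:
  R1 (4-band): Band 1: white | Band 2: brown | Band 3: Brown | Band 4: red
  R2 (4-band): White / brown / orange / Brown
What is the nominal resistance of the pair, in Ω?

R1: white, brown → 91; brown ×10 → 910 Ω.
R2: white, brown → 91; orange ×10^3 → 91000 Ω.
Series: 910 + 91000 = 91910 Ω.

91910 Ω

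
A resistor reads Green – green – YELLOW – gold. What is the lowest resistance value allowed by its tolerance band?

Green → 5 (first significant figure)
Green → 5 (second significant figure)
Yellow → ×10^4 multiplier
Gold → ±5% tolerance
55 × 10000 = 550000 Ω
Lowest = 550000 × (1 − 5/100) = 522500 Ω.

522500 Ω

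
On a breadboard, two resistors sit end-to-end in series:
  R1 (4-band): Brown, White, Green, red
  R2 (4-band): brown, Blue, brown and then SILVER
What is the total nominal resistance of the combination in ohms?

1900160 Ω

R1: brown, white → 19; green ×10^5 → 1900000 Ω.
R2: brown, blue → 16; brown ×10 → 160 Ω.
Series: 1900000 + 160 = 1900160 Ω.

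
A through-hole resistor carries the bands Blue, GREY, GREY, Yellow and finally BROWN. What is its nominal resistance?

Blue → 6 (first significant figure)
Grey → 8 (second significant figure)
Grey → 8 (third significant figure)
Yellow → ×10^4 multiplier
688 × 10000 = 6880000 Ω

6880000 Ω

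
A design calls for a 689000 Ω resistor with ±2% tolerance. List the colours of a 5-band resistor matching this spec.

689000 Ω = 689 × 10^3.
6 → blue
8 → grey
9 → white
Multiplier 10^3 → orange.
±2% tolerance → red.

blue, grey, white, orange, red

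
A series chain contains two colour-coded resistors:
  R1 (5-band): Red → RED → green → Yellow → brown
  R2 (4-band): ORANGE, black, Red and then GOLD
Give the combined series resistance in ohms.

R1: red, red, green → 225; yellow ×10^4 → 2250000 Ω.
R2: orange, black → 30; red ×10^2 → 3000 Ω.
Series: 2250000 + 3000 = 2253000 Ω.

2253000 Ω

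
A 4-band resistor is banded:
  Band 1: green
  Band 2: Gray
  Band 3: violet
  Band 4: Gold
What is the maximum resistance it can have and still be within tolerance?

609000000 Ω

Green → 5 (first significant figure)
Grey → 8 (second significant figure)
Violet → ×10^7 multiplier
Gold → ±5% tolerance
58 × 10000000 = 580000000 Ω
Maximum = 580000000 × (1 + 5/100) = 609000000 Ω.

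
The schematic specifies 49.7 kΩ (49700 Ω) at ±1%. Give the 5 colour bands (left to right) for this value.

49700 Ω = 497 × 10^2.
4 → yellow
9 → white
7 → violet
Multiplier 10^2 → red.
±1% tolerance → brown.

yellow, white, violet, red, brown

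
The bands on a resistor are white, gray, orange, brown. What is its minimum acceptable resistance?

97020 Ω

White → 9 (first significant figure)
Grey → 8 (second significant figure)
Orange → ×10^3 multiplier
Brown → ±1% tolerance
98 × 1000 = 98000 Ω
Minimum = 98000 × (1 − 1/100) = 97020 Ω.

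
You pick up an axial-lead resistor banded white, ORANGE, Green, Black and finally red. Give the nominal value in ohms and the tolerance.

White → 9 (first significant figure)
Orange → 3 (second significant figure)
Green → 5 (third significant figure)
Black → ×1 multiplier
Red → ±2% tolerance
935 × 1 = 935 Ω

935 Ω ±2%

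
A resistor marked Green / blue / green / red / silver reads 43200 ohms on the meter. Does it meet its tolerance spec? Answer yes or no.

no

Green → 5 (first significant figure)
Blue → 6 (second significant figure)
Green → 5 (third significant figure)
Red → ×10^2 multiplier
Silver → ±10% tolerance
565 × 100 = 56500 Ω
Allowed range: 50850 Ω to 62150 Ω.
43200 ohms lies outside that range.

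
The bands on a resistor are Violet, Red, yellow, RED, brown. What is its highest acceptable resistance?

73124 Ω

Violet → 7 (first significant figure)
Red → 2 (second significant figure)
Yellow → 4 (third significant figure)
Red → ×10^2 multiplier
Brown → ±1% tolerance
724 × 100 = 72400 Ω
Highest = 72400 × (1 + 1/100) = 73124 Ω.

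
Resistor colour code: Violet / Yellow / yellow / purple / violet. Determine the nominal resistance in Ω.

Violet → 7 (first significant figure)
Yellow → 4 (second significant figure)
Yellow → 4 (third significant figure)
Violet → ×10^7 multiplier
744 × 10000000 = 7440000000 Ω

7440000000 Ω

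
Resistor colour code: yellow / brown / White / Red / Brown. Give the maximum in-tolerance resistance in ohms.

42319 Ω

Yellow → 4 (first significant figure)
Brown → 1 (second significant figure)
White → 9 (third significant figure)
Red → ×10^2 multiplier
Brown → ±1% tolerance
419 × 100 = 41900 Ω
Maximum = 41900 × (1 + 1/100) = 42319 Ω.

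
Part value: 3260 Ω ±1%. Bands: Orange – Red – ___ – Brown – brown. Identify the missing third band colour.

blue

3260 Ω = 326 × 10^1.
The third band gives digit 6 of the significand, and 6 is blue.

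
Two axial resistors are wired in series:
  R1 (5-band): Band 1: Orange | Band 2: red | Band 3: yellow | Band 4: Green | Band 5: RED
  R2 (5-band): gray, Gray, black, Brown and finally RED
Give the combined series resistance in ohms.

32408800 Ω

R1: orange, red, yellow → 324; green ×10^5 → 32400000 Ω.
R2: grey, grey, black → 880; brown ×10 → 8800 Ω.
Series: 32400000 + 8800 = 32408800 Ω.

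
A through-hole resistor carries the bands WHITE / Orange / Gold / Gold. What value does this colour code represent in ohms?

9.3 Ω

White → 9 (first significant figure)
Orange → 3 (second significant figure)
Gold → ×0.1 multiplier
93 × 0.1 = 9.3 Ω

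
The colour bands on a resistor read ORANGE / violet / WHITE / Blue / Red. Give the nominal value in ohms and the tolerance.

Orange → 3 (first significant figure)
Violet → 7 (second significant figure)
White → 9 (third significant figure)
Blue → ×10^6 multiplier
Red → ±2% tolerance
379 × 1000000 = 379000000 Ω

379000000 Ω ±2%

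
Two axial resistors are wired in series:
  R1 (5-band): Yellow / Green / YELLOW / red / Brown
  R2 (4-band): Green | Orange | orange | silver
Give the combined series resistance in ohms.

R1: yellow, green, yellow → 454; red ×10^2 → 45400 Ω.
R2: green, orange → 53; orange ×10^3 → 53000 Ω.
Series: 45400 + 53000 = 98400 Ω.

98400 Ω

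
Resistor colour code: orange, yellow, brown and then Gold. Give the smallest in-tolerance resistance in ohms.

Orange → 3 (first significant figure)
Yellow → 4 (second significant figure)
Brown → ×10 multiplier
Gold → ±5% tolerance
34 × 10 = 340 Ω
Smallest = 340 × (1 − 5/100) = 323 Ω.

323 Ω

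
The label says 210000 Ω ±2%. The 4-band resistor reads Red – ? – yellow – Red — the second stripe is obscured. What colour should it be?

210000 Ω = 21 × 10^4.
The second band gives digit 1 of the significand, and 1 is brown.

brown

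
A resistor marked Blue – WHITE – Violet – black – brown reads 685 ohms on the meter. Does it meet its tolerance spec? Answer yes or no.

no

Blue → 6 (first significant figure)
White → 9 (second significant figure)
Violet → 7 (third significant figure)
Black → ×1 multiplier
Brown → ±1% tolerance
697 × 1 = 697 Ω
Allowed range: 690.03 Ω to 703.97 Ω.
685 ohms lies outside that range.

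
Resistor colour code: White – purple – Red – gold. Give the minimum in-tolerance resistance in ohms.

White → 9 (first significant figure)
Violet → 7 (second significant figure)
Red → ×10^2 multiplier
Gold → ±5% tolerance
97 × 100 = 9700 Ω
Minimum = 9700 × (1 − 5/100) = 9215 Ω.

9215 Ω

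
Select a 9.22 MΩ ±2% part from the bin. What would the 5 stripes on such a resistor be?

9220000 Ω = 922 × 10^4.
9 → white
2 → red
2 → red
Multiplier 10^4 → yellow.
±2% tolerance → red.

white, red, red, yellow, red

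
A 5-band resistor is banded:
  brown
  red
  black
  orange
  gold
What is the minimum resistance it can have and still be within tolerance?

114000 Ω

Brown → 1 (first significant figure)
Red → 2 (second significant figure)
Black → 0 (third significant figure)
Orange → ×10^3 multiplier
Gold → ±5% tolerance
120 × 1000 = 120000 Ω
Minimum = 120000 × (1 − 5/100) = 114000 Ω.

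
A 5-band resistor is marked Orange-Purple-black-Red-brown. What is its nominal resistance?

Orange → 3 (first significant figure)
Violet → 7 (second significant figure)
Black → 0 (third significant figure)
Red → ×10^2 multiplier
370 × 100 = 37000 Ω

37000 Ω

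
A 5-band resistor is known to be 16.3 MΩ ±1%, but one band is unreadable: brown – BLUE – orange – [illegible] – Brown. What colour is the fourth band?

green

16300000 Ω = 163 × 10^5.
The fourth band is the multiplier, 10^5, which is green.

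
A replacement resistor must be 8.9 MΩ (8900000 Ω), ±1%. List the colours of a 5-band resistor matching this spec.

8900000 Ω = 890 × 10^4.
8 → grey
9 → white
0 → black
Multiplier 10^4 → yellow.
±1% tolerance → brown.

grey, white, black, yellow, brown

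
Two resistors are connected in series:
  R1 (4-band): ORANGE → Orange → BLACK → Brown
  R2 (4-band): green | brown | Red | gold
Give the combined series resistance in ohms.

5133 Ω

R1: orange, orange → 33; black ×1 → 33 Ω.
R2: green, brown → 51; red ×10^2 → 5100 Ω.
Series: 33 + 5100 = 5133 Ω.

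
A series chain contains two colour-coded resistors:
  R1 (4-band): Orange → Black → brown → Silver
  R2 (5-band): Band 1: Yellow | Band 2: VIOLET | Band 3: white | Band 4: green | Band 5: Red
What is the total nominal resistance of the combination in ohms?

47900300 Ω

R1: orange, black → 30; brown ×10 → 300 Ω.
R2: yellow, violet, white → 479; green ×10^5 → 47900000 Ω.
Series: 300 + 47900000 = 47900300 Ω.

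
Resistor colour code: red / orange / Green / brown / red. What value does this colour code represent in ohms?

2350 Ω

Red → 2 (first significant figure)
Orange → 3 (second significant figure)
Green → 5 (third significant figure)
Brown → ×10 multiplier
235 × 10 = 2350 Ω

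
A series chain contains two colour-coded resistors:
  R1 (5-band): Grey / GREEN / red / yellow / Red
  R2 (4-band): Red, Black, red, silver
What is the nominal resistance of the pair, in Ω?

8522000 Ω

R1: grey, green, red → 852; yellow ×10^4 → 8520000 Ω.
R2: red, black → 20; red ×10^2 → 2000 Ω.
Series: 8520000 + 2000 = 8522000 Ω.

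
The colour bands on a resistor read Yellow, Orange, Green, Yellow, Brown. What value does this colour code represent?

Yellow → 4 (first significant figure)
Orange → 3 (second significant figure)
Green → 5 (third significant figure)
Yellow → ×10^4 multiplier
435 × 10000 = 4350000 Ω

4350000 Ω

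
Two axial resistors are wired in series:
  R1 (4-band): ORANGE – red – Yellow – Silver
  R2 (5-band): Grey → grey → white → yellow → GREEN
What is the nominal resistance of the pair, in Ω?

9210000 Ω

R1: orange, red → 32; yellow ×10^4 → 320000 Ω.
R2: grey, grey, white → 889; yellow ×10^4 → 8890000 Ω.
Series: 320000 + 8890000 = 9210000 Ω.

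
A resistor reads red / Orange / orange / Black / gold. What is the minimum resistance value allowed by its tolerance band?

221.35 Ω

Red → 2 (first significant figure)
Orange → 3 (second significant figure)
Orange → 3 (third significant figure)
Black → ×1 multiplier
Gold → ±5% tolerance
233 × 1 = 233 Ω
Minimum = 233 × (1 − 5/100) = 221.35 Ω.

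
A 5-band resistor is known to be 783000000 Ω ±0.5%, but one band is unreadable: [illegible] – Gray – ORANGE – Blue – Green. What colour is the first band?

783000000 Ω = 783 × 10^6.
The first band gives digit 7 of the significand, and 7 is violet.

violet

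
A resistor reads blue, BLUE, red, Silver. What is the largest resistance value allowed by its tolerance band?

Blue → 6 (first significant figure)
Blue → 6 (second significant figure)
Red → ×10^2 multiplier
Silver → ±10% tolerance
66 × 100 = 6600 Ω
Largest = 6600 × (1 + 10/100) = 7260 Ω.

7260 Ω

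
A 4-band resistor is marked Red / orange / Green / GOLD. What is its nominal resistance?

Red → 2 (first significant figure)
Orange → 3 (second significant figure)
Green → ×10^5 multiplier
23 × 100000 = 2300000 Ω

2300000 Ω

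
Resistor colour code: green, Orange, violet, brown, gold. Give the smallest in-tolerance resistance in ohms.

5101.5 Ω

Green → 5 (first significant figure)
Orange → 3 (second significant figure)
Violet → 7 (third significant figure)
Brown → ×10 multiplier
Gold → ±5% tolerance
537 × 10 = 5370 Ω
Smallest = 5370 × (1 − 5/100) = 5101.5 Ω.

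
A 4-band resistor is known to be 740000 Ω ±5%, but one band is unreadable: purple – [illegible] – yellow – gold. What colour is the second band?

yellow

740000 Ω = 74 × 10^4.
The second band gives digit 4 of the significand, and 4 is yellow.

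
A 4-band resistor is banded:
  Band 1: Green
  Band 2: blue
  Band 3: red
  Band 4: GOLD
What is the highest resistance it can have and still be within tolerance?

5880 Ω

Green → 5 (first significant figure)
Blue → 6 (second significant figure)
Red → ×10^2 multiplier
Gold → ±5% tolerance
56 × 100 = 5600 Ω
Highest = 5600 × (1 + 5/100) = 5880 Ω.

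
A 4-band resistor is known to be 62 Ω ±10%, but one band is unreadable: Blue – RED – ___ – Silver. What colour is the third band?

62 Ω = 62 × 10^0.
The third band is the multiplier, 10^0, which is black.

black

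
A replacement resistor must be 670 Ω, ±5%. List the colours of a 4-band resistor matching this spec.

blue, violet, brown, gold

670 Ω = 67 × 10^1.
6 → blue
7 → violet
Multiplier 10^1 → brown.
±5% tolerance → gold.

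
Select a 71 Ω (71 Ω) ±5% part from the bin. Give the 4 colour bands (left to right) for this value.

violet, brown, black, gold

71 Ω = 71 × 10^0.
7 → violet
1 → brown
Multiplier 10^0 → black.
±5% tolerance → gold.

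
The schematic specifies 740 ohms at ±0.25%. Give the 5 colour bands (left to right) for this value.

740 Ω = 740 × 10^0.
7 → violet
4 → yellow
0 → black
Multiplier 10^0 → black.
±0.25% tolerance → blue.

violet, yellow, black, black, blue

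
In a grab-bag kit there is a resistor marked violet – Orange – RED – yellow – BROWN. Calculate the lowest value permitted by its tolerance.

7246800 Ω

Violet → 7 (first significant figure)
Orange → 3 (second significant figure)
Red → 2 (third significant figure)
Yellow → ×10^4 multiplier
Brown → ±1% tolerance
732 × 10000 = 7320000 Ω
Lowest = 7320000 × (1 − 1/100) = 7246800 Ω.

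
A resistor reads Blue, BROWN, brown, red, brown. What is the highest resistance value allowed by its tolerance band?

61711 Ω

Blue → 6 (first significant figure)
Brown → 1 (second significant figure)
Brown → 1 (third significant figure)
Red → ×10^2 multiplier
Brown → ±1% tolerance
611 × 100 = 61100 Ω
Highest = 61100 × (1 + 1/100) = 61711 Ω.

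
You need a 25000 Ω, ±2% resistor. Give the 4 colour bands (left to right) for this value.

25000 Ω = 25 × 10^3.
2 → red
5 → green
Multiplier 10^3 → orange.
±2% tolerance → red.

red, green, orange, red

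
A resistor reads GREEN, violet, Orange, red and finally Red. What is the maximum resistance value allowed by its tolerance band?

Green → 5 (first significant figure)
Violet → 7 (second significant figure)
Orange → 3 (third significant figure)
Red → ×10^2 multiplier
Red → ±2% tolerance
573 × 100 = 57300 Ω
Maximum = 57300 × (1 + 2/100) = 58446 Ω.

58446 Ω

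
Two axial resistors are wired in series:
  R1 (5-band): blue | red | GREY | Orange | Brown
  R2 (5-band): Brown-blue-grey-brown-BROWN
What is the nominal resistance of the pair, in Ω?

629680 Ω

R1: blue, red, grey → 628; orange ×10^3 → 628000 Ω.
R2: brown, blue, grey → 168; brown ×10 → 1680 Ω.
Series: 628000 + 1680 = 629680 Ω.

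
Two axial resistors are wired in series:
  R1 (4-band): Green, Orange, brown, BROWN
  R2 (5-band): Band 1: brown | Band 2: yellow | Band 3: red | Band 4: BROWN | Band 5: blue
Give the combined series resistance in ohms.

1950 Ω

R1: green, orange → 53; brown ×10 → 530 Ω.
R2: brown, yellow, red → 142; brown ×10 → 1420 Ω.
Series: 530 + 1420 = 1950 Ω.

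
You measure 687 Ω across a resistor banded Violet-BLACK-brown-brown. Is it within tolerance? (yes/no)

Violet → 7 (first significant figure)
Black → 0 (second significant figure)
Brown → ×10 multiplier
Brown → ±1% tolerance
70 × 10 = 700 Ω
Allowed range: 693 Ω to 707 Ω.
687 Ω lies outside that range.

no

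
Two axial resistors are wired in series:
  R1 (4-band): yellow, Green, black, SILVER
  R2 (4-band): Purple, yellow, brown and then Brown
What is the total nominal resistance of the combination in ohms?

R1: yellow, green → 45; black ×1 → 45 Ω.
R2: violet, yellow → 74; brown ×10 → 740 Ω.
Series: 45 + 740 = 785 Ω.

785 Ω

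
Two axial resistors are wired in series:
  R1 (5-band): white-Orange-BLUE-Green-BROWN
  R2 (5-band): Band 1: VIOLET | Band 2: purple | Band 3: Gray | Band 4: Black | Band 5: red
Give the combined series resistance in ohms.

93600778 Ω

R1: white, orange, blue → 936; green ×10^5 → 93600000 Ω.
R2: violet, violet, grey → 778; black ×1 → 778 Ω.
Series: 93600000 + 778 = 93600778 Ω.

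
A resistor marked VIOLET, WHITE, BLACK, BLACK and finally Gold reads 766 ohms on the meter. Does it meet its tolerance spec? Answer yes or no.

Violet → 7 (first significant figure)
White → 9 (second significant figure)
Black → 0 (third significant figure)
Black → ×1 multiplier
Gold → ±5% tolerance
790 × 1 = 790 Ω
Allowed range: 750.5 Ω to 829.5 Ω.
766 ohms lies inside that range.

yes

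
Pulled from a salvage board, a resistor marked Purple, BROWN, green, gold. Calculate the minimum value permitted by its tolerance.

6745000 Ω

Violet → 7 (first significant figure)
Brown → 1 (second significant figure)
Green → ×10^5 multiplier
Gold → ±5% tolerance
71 × 100000 = 7100000 Ω
Minimum = 7100000 × (1 − 5/100) = 6745000 Ω.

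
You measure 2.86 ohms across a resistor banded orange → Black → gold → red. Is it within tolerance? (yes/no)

no

Orange → 3 (first significant figure)
Black → 0 (second significant figure)
Gold → ×0.1 multiplier
Red → ±2% tolerance
30 × 0.1 = 3 Ω
Allowed range: 2.94 Ω to 3.06 Ω.
2.86 ohms lies outside that range.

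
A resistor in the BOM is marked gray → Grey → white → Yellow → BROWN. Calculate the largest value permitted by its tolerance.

Grey → 8 (first significant figure)
Grey → 8 (second significant figure)
White → 9 (third significant figure)
Yellow → ×10^4 multiplier
Brown → ±1% tolerance
889 × 10000 = 8890000 Ω
Largest = 8890000 × (1 + 1/100) = 8978900 Ω.

8978900 Ω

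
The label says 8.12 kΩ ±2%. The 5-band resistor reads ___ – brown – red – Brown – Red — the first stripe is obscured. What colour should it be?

grey

8120 Ω = 812 × 10^1.
The first band gives digit 8 of the significand, and 8 is grey.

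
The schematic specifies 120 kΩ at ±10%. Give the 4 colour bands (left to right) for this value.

120000 Ω = 12 × 10^4.
1 → brown
2 → red
Multiplier 10^4 → yellow.
±10% tolerance → silver.

brown, red, yellow, silver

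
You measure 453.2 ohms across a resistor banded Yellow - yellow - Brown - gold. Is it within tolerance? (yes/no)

Yellow → 4 (first significant figure)
Yellow → 4 (second significant figure)
Brown → ×10 multiplier
Gold → ±5% tolerance
44 × 10 = 440 Ω
Allowed range: 418 Ω to 462 Ω.
453.2 ohms lies inside that range.

yes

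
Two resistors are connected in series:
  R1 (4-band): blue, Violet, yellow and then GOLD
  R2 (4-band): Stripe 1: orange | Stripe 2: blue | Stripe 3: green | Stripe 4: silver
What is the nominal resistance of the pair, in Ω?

R1: blue, violet → 67; yellow ×10^4 → 670000 Ω.
R2: orange, blue → 36; green ×10^5 → 3600000 Ω.
Series: 670000 + 3600000 = 4270000 Ω.

4270000 Ω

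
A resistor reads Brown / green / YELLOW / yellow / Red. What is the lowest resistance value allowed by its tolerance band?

1509200 Ω

Brown → 1 (first significant figure)
Green → 5 (second significant figure)
Yellow → 4 (third significant figure)
Yellow → ×10^4 multiplier
Red → ±2% tolerance
154 × 10000 = 1540000 Ω
Lowest = 1540000 × (1 − 2/100) = 1509200 Ω.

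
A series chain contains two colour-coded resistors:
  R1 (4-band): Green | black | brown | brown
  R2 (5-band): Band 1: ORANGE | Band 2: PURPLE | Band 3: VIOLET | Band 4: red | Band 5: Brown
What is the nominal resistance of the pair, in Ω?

R1: green, black → 50; brown ×10 → 500 Ω.
R2: orange, violet, violet → 377; red ×10^2 → 37700 Ω.
Series: 500 + 37700 = 38200 Ω.

38200 Ω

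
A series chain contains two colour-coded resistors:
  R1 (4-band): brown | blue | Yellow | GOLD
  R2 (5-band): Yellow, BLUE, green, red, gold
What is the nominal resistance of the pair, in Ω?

206500 Ω

R1: brown, blue → 16; yellow ×10^4 → 160000 Ω.
R2: yellow, blue, green → 465; red ×10^2 → 46500 Ω.
Series: 160000 + 46500 = 206500 Ω.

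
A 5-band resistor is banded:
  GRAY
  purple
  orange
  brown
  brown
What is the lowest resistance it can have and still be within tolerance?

Grey → 8 (first significant figure)
Violet → 7 (second significant figure)
Orange → 3 (third significant figure)
Brown → ×10 multiplier
Brown → ±1% tolerance
873 × 10 = 8730 Ω
Lowest = 8730 × (1 − 1/100) = 8642.7 Ω.

8642.7 Ω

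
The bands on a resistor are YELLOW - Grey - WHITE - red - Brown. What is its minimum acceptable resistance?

Yellow → 4 (first significant figure)
Grey → 8 (second significant figure)
White → 9 (third significant figure)
Red → ×10^2 multiplier
Brown → ±1% tolerance
489 × 100 = 48900 Ω
Minimum = 48900 × (1 − 1/100) = 48411 Ω.

48411 Ω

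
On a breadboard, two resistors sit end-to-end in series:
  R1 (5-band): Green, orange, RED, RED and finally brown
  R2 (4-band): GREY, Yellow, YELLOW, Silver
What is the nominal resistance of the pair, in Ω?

R1: green, orange, red → 532; red ×10^2 → 53200 Ω.
R2: grey, yellow → 84; yellow ×10^4 → 840000 Ω.
Series: 53200 + 840000 = 893200 Ω.

893200 Ω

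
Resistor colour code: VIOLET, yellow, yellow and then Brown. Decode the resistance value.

740000 Ω

Violet → 7 (first significant figure)
Yellow → 4 (second significant figure)
Yellow → ×10^4 multiplier
74 × 10000 = 740000 Ω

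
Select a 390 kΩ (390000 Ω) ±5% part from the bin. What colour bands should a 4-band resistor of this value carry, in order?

390000 Ω = 39 × 10^4.
3 → orange
9 → white
Multiplier 10^4 → yellow.
±5% tolerance → gold.

orange, white, yellow, gold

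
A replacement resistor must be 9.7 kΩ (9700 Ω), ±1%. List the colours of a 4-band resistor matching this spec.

white, violet, red, brown

9700 Ω = 97 × 10^2.
9 → white
7 → violet
Multiplier 10^2 → red.
±1% tolerance → brown.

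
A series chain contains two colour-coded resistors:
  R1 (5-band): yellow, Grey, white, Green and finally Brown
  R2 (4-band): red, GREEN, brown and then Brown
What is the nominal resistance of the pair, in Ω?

48900250 Ω

R1: yellow, grey, white → 489; green ×10^5 → 48900000 Ω.
R2: red, green → 25; brown ×10 → 250 Ω.
Series: 48900000 + 250 = 48900250 Ω.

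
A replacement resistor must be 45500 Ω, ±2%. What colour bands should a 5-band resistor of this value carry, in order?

45500 Ω = 455 × 10^2.
4 → yellow
5 → green
5 → green
Multiplier 10^2 → red.
±2% tolerance → red.

yellow, green, green, red, red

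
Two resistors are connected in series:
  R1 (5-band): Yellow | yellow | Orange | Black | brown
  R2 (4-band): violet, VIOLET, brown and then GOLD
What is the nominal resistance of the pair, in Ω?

1213 Ω

R1: yellow, yellow, orange → 443; black ×1 → 443 Ω.
R2: violet, violet → 77; brown ×10 → 770 Ω.
Series: 443 + 770 = 1213 Ω.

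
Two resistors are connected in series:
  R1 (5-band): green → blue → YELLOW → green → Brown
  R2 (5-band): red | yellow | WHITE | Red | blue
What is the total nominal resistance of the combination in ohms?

56424900 Ω

R1: green, blue, yellow → 564; green ×10^5 → 56400000 Ω.
R2: red, yellow, white → 249; red ×10^2 → 24900 Ω.
Series: 56400000 + 24900 = 56424900 Ω.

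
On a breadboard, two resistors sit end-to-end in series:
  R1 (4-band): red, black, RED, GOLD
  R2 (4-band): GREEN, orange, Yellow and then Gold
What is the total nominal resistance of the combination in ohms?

R1: red, black → 20; red ×10^2 → 2000 Ω.
R2: green, orange → 53; yellow ×10^4 → 530000 Ω.
Series: 2000 + 530000 = 532000 Ω.

532000 Ω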